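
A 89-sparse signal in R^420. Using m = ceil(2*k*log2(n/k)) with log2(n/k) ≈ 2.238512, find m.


log2(n/k) = log2(420/89) ≈ 2.238512.
2*k*log2(n/k) ≈ 2*89*2.238512 = 398.455136.
m = ceil(398.455136) = 399.

399


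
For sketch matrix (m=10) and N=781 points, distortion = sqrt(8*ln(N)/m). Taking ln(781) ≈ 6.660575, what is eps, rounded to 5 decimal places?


ln(781) ≈ 6.660575.
8*ln(N)/m ≈ 8*6.660575/10 ≈ 5.32846.
eps = sqrt(5.32846) ≈ 2.3083457 ≈ 2.30835.

2.30835


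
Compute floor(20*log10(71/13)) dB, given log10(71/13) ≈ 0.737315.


||x||/||e|| = 71/13.
log10(71/13) ≈ 0.737315.
20*log10(||x||/||e||) ≈ 20*0.737315 = 14.7463.
floor(14.7463) = 14.

14


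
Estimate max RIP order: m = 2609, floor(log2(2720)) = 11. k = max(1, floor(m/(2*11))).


floor(log2(2720)) = 11.
2*11 = 22.
m/(2*floor(log2(n))) = 2609/22 ≈ 118.5909.
floor = 118.
k = max(1, 118) = 118.

118


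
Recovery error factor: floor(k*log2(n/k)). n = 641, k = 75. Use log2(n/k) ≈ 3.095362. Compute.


log2(n/k) = log2(641/75) ≈ 3.095362.
k*log2(n/k) ≈ 75*3.095362 = 232.15215.
floor(232.15215) = 232.

232


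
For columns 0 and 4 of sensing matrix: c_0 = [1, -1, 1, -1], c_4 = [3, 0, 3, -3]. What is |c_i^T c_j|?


Inner product: 1*3 + -1*0 + 1*3 + -1*-3
Products: [3, 0, 3, 3]
Sum = 9.
|dot| = 9.

9


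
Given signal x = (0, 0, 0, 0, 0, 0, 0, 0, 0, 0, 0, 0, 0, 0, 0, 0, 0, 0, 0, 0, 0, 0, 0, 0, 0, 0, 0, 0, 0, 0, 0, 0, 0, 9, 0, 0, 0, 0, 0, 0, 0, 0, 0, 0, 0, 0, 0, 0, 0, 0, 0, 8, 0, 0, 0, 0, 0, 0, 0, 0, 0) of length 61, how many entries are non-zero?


Non-zero positions: [33, 51].
Sparsity = 2.

2


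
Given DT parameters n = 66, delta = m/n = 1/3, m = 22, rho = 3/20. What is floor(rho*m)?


m = 1/3*66 = 22.
rho = 3/20.
rho*m = 3/20*22 = 3.3.
k = floor(3.3) = 3.

3


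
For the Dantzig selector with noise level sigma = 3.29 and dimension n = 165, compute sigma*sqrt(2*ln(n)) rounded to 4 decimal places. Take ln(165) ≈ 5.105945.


ln(165) ≈ 5.105945.
2*ln(n) ≈ 10.21189.
sqrt(2*ln(n)) ≈ sqrt(10.21189) ≈ 3.195605.
threshold ≈ 3.29*3.195605 = 10.51354045 ≈ 10.5135.

10.5135


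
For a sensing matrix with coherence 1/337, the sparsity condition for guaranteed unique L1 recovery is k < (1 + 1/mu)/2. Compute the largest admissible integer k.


1/mu = 337.
1 + 1/mu = 338.
(1 + 1/mu)/2 = 169 is an integer and the inequality is strict, so k_max = 169 - 1 = 168.

168


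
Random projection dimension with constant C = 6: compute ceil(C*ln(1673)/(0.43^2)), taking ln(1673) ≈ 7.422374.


ln(1673) ≈ 7.422374.
eps^2 = 0.43^2 = 0.1849.
C*ln(N)/eps^2 ≈ 6*7.422374/0.1849 ≈ 240.8558.
m = ceil(240.8558) = 241.

241


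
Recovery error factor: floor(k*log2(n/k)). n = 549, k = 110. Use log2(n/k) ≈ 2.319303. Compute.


log2(n/k) = log2(549/110) ≈ 2.319303.
k*log2(n/k) ≈ 110*2.319303 = 255.12333.
floor(255.12333) = 255.

255


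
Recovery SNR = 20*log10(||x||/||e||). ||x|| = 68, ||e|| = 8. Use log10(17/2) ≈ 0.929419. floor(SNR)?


||x||/||e|| = 68/8 = 17/2.
log10(17/2) ≈ 0.929419.
20*log10(||x||/||e||) ≈ 20*0.929419 = 18.58838.
floor(18.58838) = 18.

18


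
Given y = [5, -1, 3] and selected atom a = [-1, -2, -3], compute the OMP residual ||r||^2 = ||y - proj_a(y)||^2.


a^T a = 14.
a^T y = -12.
coeff = -12/14 = -6/7.
||r||^2 = 173/7.

173/7


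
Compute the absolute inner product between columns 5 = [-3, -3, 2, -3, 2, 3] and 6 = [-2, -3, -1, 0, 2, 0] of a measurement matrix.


Inner product: -3*-2 + -3*-3 + 2*-1 + -3*0 + 2*2 + 3*0
Products: [6, 9, -2, 0, 4, 0]
Sum = 17.
|dot| = 17.

17


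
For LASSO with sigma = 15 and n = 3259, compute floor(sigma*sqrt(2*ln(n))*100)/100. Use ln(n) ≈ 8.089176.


ln(3259) ≈ 8.089176.
2*ln(n) ≈ 16.178352.
sqrt(2*ln(n)) ≈ sqrt(16.178352) ≈ 4.022232.
lambda ≈ 15*4.022232 = 60.33348.
floor(lambda*100)/100 = 60.33.

60.33


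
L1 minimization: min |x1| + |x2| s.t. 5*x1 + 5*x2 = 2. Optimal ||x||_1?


Axis intercepts:
  x1 = 2/5, x2 = 0: L1 = 2/5
  x1 = 0, x2 = 2/5: L1 = 2/5
x* = (2/5, 0)
||x*||_1 = 2/5.

2/5


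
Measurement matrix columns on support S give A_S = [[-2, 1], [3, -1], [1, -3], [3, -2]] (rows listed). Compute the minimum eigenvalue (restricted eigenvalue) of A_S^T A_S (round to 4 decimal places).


A_S^T A_S = [[23, -14], [-14, 15]].
trace = 38.
det = 149.
disc = trace^2 - 4*det = 1444 - 4*149 = 848.
sqrt(848) ≈ 29.120440.
lam_min = (38 - sqrt(848))/2 ≈ (38 - 29.120440)/2 = 4.43978 ≈ 4.4398.

4.4398


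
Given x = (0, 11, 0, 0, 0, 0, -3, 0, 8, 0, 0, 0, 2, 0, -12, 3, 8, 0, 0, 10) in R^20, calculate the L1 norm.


Non-zero entries: [(1, 11), (6, -3), (8, 8), (12, 2), (14, -12), (15, 3), (16, 8), (19, 10)]
Absolute values: [11, 3, 8, 2, 12, 3, 8, 10]
||x||_1 = sum = 57.

57


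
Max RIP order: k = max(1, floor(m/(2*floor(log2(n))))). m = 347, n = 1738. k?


floor(log2(1738)) = 10.
2*10 = 20.
m/(2*floor(log2(n))) = 347/20 ≈ 17.35.
floor = 17.
k = max(1, 17) = 17.

17


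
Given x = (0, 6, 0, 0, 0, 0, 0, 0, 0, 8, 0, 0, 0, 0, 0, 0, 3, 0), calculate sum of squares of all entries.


Non-zero entries: [(1, 6), (9, 8), (16, 3)]
Squares: [36, 64, 9]
||x||_2^2 = sum = 109.

109


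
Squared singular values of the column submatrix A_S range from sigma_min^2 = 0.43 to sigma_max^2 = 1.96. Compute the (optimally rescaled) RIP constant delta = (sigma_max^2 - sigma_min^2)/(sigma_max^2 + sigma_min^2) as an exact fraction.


lambda_max - lambda_min = 1.96 - 0.43 = 1.53.
lambda_max + lambda_min = 1.96 + 0.43 = 2.39.
delta = 1.53/2.39 = 153/239.

153/239


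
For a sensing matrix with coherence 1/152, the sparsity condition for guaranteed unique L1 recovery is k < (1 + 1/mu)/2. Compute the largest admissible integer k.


1/mu = 152.
1 + 1/mu = 153.
(1 + 1/mu)/2 = 76.5 is not an integer, so k_max = floor(76.5) = 76.

76


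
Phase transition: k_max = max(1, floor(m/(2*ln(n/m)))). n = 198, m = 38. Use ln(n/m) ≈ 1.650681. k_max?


n/m = 198/38 = 99/19.
ln(n/m) ≈ 1.650681.
2*ln(n/m) ≈ 3.301362.
m/(2*ln(n/m)) ≈ 38/3.301362 ≈ 11.5104.
floor = 11.
k_max = max(1, 11) = 11.

11


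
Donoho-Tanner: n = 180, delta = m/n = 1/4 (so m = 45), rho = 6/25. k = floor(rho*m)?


m = 1/4*180 = 45.
rho = 6/25.
rho*m = 6/25*45 = 10.8.
k = floor(10.8) = 10.

10


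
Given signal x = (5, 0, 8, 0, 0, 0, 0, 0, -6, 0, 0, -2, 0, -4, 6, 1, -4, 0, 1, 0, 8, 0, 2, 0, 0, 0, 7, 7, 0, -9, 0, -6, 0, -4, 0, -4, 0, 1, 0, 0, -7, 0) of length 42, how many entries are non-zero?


Non-zero positions: [0, 2, 8, 11, 13, 14, 15, 16, 18, 20, 22, 26, 27, 29, 31, 33, 35, 37, 40].
Sparsity = 19.

19


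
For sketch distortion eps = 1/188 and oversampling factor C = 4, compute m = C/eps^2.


1/eps = 188.
(1/eps)^2 = 35344.
m = 4*35344 = 141376.

141376


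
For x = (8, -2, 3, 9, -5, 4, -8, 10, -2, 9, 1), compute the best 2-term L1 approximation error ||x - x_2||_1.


Sorted |x_i| descending: [10, 9, 9, 8, 8, 5, 4, 3, 2, 2, 1]
Keep top 2: [10, 9]
Tail entries: [9, 8, 8, 5, 4, 3, 2, 2, 1]
L1 error = sum of tail = 42.

42


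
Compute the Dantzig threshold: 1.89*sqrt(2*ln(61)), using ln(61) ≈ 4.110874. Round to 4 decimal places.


ln(61) ≈ 4.110874.
2*ln(n) ≈ 8.221748.
sqrt(2*ln(n)) ≈ sqrt(8.221748) ≈ 2.867359.
threshold ≈ 1.89*2.867359 = 5.41930851 ≈ 5.4193.

5.4193


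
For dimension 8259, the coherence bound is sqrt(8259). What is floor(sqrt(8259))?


90^2 = 8100 <= 8259 < 8281 = 91^2, so 90 <= sqrt(8259) < 91.
floor(sqrt(8259)) = 90.

90


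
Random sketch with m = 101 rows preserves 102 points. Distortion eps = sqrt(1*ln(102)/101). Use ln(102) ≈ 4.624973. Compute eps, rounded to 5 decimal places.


ln(102) ≈ 4.624973.
1*ln(N)/m ≈ 1*4.624973/101 ≈ 0.04579181.
eps = sqrt(0.04579181) ≈ 0.2139902 ≈ 0.21399.

0.21399


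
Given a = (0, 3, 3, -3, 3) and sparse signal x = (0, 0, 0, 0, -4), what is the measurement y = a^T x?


Non-zero terms: ['3*-4']
Products: [-12]
y = sum = -12.

-12


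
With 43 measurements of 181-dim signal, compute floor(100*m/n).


100*m/n = 100*43/181 ≈ 23.7569.
floor = 23.

23


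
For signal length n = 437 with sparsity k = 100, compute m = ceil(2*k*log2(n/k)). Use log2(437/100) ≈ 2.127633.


log2(n/k) = log2(437/100) ≈ 2.127633.
2*k*log2(n/k) ≈ 2*100*2.127633 = 425.5266.
m = ceil(425.5266) = 426.

426


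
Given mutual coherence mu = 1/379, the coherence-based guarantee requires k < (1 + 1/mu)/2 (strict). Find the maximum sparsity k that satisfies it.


1/mu = 379.
1 + 1/mu = 380.
(1 + 1/mu)/2 = 190 is an integer and the inequality is strict, so k_max = 190 - 1 = 189.

189


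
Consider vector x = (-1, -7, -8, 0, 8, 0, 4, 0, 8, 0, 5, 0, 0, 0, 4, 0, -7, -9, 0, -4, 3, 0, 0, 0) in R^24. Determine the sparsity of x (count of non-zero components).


Non-zero positions: [0, 1, 2, 4, 6, 8, 10, 14, 16, 17, 19, 20].
Sparsity = 12.

12


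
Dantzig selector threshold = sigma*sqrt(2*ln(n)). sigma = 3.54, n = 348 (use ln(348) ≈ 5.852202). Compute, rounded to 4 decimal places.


ln(348) ≈ 5.852202.
2*ln(n) ≈ 11.704404.
sqrt(2*ln(n)) ≈ sqrt(11.704404) ≈ 3.42117.
threshold ≈ 3.54*3.42117 = 12.1109418 ≈ 12.1109.

12.1109


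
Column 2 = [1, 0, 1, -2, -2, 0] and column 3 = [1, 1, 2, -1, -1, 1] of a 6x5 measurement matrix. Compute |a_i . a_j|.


Inner product: 1*1 + 0*1 + 1*2 + -2*-1 + -2*-1 + 0*1
Products: [1, 0, 2, 2, 2, 0]
Sum = 7.
|dot| = 7.

7


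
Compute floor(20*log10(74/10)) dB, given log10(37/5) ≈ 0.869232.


||x||/||e|| = 74/10 = 37/5.
log10(37/5) ≈ 0.869232.
20*log10(||x||/||e||) ≈ 20*0.869232 = 17.38464.
floor(17.38464) = 17.

17


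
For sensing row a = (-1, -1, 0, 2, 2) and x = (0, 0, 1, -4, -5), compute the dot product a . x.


Non-zero terms: ['0*1', '2*-4', '2*-5']
Products: [0, -8, -10]
y = sum = -18.

-18


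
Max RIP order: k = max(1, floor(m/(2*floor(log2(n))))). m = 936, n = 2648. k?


floor(log2(2648)) = 11.
2*11 = 22.
m/(2*floor(log2(n))) = 936/22 ≈ 42.5455.
floor = 42.
k = max(1, 42) = 42.

42


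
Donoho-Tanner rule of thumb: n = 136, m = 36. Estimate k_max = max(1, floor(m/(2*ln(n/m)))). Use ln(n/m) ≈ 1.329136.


n/m = 136/36 = 34/9.
ln(n/m) ≈ 1.329136.
2*ln(n/m) ≈ 2.658272.
m/(2*ln(n/m)) ≈ 36/2.658272 ≈ 13.5426.
floor = 13.
k_max = max(1, 13) = 13.

13


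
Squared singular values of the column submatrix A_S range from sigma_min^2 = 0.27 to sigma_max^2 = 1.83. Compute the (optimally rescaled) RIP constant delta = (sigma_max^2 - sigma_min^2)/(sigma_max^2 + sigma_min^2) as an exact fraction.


lambda_max - lambda_min = 1.83 - 0.27 = 1.56.
lambda_max + lambda_min = 1.83 + 0.27 = 2.10.
delta = 1.56/2.10 = 156/210 = 26/35.

26/35


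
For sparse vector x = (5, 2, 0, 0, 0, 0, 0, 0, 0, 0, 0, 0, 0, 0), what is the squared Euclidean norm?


Non-zero entries: [(0, 5), (1, 2)]
Squares: [25, 4]
||x||_2^2 = sum = 29.

29


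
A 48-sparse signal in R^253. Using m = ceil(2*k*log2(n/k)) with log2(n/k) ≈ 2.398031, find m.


log2(n/k) = log2(253/48) ≈ 2.398031.
2*k*log2(n/k) ≈ 2*48*2.398031 = 230.210976.
m = ceil(230.210976) = 231.

231


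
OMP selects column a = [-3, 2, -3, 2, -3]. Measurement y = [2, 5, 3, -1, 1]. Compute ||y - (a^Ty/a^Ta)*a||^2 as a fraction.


a^T a = 35.
a^T y = -10.
coeff = -10/35 = -2/7.
||r||^2 = 260/7.

260/7


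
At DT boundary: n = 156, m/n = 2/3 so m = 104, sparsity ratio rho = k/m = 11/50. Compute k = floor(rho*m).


m = 2/3*156 = 104.
rho = 11/50.
rho*m = 11/50*104 = 22.88.
k = floor(22.88) = 22.

22


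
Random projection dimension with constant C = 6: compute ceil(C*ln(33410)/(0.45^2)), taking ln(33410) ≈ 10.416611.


ln(33410) ≈ 10.416611.
eps^2 = 0.45^2 = 0.2025.
C*ln(N)/eps^2 ≈ 6*10.416611/0.2025 ≈ 308.6403.
m = ceil(308.6403) = 309.

309


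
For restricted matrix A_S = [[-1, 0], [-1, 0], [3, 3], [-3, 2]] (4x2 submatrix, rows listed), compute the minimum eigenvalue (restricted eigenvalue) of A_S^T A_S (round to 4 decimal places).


A_S^T A_S = [[20, 3], [3, 13]].
trace = 33.
det = 251.
disc = trace^2 - 4*det = 1089 - 4*251 = 85.
sqrt(85) ≈ 9.219544.
lam_min = (33 - sqrt(85))/2 ≈ (33 - 9.219544)/2 = 11.890228 ≈ 11.8902.

11.8902


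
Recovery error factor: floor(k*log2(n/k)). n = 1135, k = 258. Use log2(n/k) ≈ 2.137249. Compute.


log2(n/k) = log2(1135/258) ≈ 2.137249.
k*log2(n/k) ≈ 258*2.137249 = 551.410242.
floor(551.410242) = 551.

551


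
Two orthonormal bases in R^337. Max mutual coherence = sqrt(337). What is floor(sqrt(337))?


18^2 = 324 <= 337 < 361 = 19^2, so 18 <= sqrt(337) < 19.
floor(sqrt(337)) = 18.

18


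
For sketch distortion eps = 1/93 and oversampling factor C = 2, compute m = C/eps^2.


1/eps = 93.
(1/eps)^2 = 8649.
m = 2*8649 = 17298.

17298


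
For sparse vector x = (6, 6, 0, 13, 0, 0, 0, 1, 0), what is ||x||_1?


Non-zero entries: [(0, 6), (1, 6), (3, 13), (7, 1)]
Absolute values: [6, 6, 13, 1]
||x||_1 = sum = 26.

26


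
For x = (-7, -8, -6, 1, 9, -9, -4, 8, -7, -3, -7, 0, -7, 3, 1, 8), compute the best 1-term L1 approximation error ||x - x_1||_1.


Sorted |x_i| descending: [9, 9, 8, 8, 8, 7, 7, 7, 7, 6, 4, 3, 3, 1, 1, 0]
Keep top 1: [9]
Tail entries: [9, 8, 8, 8, 7, 7, 7, 7, 6, 4, 3, 3, 1, 1, 0]
L1 error = sum of tail = 79.

79


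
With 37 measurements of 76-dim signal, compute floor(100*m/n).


100*m/n = 100*37/76 ≈ 48.6842.
floor = 48.

48


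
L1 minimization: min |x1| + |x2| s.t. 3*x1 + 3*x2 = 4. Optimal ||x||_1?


Axis intercepts:
  x1 = 4/3, x2 = 0: L1 = 4/3
  x1 = 0, x2 = 4/3: L1 = 4/3
x* = (4/3, 0)
||x*||_1 = 4/3.

4/3


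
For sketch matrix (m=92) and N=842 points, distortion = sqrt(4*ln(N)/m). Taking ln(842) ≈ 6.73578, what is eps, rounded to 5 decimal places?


ln(842) ≈ 6.73578.
4*ln(N)/m ≈ 4*6.73578/92 ≈ 0.29286.
eps = sqrt(0.29286) ≈ 0.5411654 ≈ 0.54117.

0.54117


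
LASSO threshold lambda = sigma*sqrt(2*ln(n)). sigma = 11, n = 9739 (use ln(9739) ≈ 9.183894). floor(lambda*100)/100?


ln(9739) ≈ 9.183894.
2*ln(n) ≈ 18.367788.
sqrt(2*ln(n)) ≈ sqrt(18.367788) ≈ 4.285766.
lambda ≈ 11*4.285766 = 47.143426.
floor(lambda*100)/100 = 47.14.

47.14


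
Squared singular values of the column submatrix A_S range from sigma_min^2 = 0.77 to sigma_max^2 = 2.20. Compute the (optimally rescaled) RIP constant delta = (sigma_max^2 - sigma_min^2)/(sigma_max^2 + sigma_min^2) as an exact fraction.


lambda_max - lambda_min = 2.20 - 0.77 = 1.43.
lambda_max + lambda_min = 2.20 + 0.77 = 2.97.
delta = 1.43/2.97 = 143/297 = 13/27.

13/27


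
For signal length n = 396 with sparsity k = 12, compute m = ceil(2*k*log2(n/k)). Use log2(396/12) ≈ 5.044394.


log2(n/k) = log2(396/12) ≈ 5.044394.
2*k*log2(n/k) ≈ 2*12*5.044394 = 121.065456.
m = ceil(121.065456) = 122.

122


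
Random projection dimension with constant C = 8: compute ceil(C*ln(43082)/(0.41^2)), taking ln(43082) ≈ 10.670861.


ln(43082) ≈ 10.670861.
eps^2 = 0.41^2 = 0.1681.
C*ln(N)/eps^2 ≈ 8*10.670861/0.1681 ≈ 507.834.
m = ceil(507.834) = 508.

508


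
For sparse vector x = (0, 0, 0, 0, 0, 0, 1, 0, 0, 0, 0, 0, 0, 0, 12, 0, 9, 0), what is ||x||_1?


Non-zero entries: [(6, 1), (14, 12), (16, 9)]
Absolute values: [1, 12, 9]
||x||_1 = sum = 22.

22


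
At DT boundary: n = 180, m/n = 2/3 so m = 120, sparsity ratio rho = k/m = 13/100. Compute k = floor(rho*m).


m = 2/3*180 = 120.
rho = 13/100.
rho*m = 13/100*120 = 15.6.
k = floor(15.6) = 15.

15


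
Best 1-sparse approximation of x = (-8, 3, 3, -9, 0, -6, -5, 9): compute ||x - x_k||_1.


Sorted |x_i| descending: [9, 9, 8, 6, 5, 3, 3, 0]
Keep top 1: [9]
Tail entries: [9, 8, 6, 5, 3, 3, 0]
L1 error = sum of tail = 34.

34


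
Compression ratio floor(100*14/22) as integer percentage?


100*m/n = 100*14/22 ≈ 63.6364.
floor = 63.

63


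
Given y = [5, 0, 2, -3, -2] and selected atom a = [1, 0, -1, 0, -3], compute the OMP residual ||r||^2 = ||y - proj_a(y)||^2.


a^T a = 11.
a^T y = 9.
coeff = 9/11 = 9/11.
||r||^2 = 381/11.

381/11


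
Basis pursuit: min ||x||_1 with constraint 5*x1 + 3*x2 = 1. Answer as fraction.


Axis intercepts:
  x1 = 1/5, x2 = 0: L1 = 1/5
  x1 = 0, x2 = 1/3: L1 = 1/3
x* = (1/5, 0)
||x*||_1 = 1/5.

1/5


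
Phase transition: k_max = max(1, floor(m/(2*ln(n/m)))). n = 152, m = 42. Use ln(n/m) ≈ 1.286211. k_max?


n/m = 152/42 = 76/21.
ln(n/m) ≈ 1.286211.
2*ln(n/m) ≈ 2.572422.
m/(2*ln(n/m)) ≈ 42/2.572422 ≈ 16.327.
floor = 16.
k_max = max(1, 16) = 16.

16


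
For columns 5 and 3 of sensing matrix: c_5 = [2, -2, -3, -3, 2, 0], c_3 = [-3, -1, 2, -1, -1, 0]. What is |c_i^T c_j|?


Inner product: 2*-3 + -2*-1 + -3*2 + -3*-1 + 2*-1 + 0*0
Products: [-6, 2, -6, 3, -2, 0]
Sum = -9.
|dot| = 9.

9


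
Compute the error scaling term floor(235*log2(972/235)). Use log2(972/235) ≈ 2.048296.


log2(n/k) = log2(972/235) ≈ 2.048296.
k*log2(n/k) ≈ 235*2.048296 = 481.34956.
floor(481.34956) = 481.

481


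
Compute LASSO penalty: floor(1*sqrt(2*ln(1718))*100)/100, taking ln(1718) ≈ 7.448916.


ln(1718) ≈ 7.448916.
2*ln(n) ≈ 14.897832.
sqrt(2*ln(n)) ≈ sqrt(14.897832) ≈ 3.859771.
lambda ≈ 1*3.859771 = 3.859771.
floor(lambda*100)/100 = 3.85.

3.85


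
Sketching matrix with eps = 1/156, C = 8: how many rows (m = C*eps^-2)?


1/eps = 156.
(1/eps)^2 = 24336.
m = 8*24336 = 194688.

194688


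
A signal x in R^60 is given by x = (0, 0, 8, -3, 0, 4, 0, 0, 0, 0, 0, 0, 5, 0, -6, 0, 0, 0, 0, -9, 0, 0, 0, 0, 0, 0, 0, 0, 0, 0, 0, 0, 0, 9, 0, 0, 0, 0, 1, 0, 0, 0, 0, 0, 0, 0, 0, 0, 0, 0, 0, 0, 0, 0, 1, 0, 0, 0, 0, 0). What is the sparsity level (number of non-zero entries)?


Non-zero positions: [2, 3, 5, 12, 14, 19, 33, 38, 54].
Sparsity = 9.

9


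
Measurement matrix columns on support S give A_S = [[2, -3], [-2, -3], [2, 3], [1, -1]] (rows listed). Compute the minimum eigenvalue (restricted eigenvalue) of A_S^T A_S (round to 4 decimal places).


A_S^T A_S = [[13, 5], [5, 28]].
trace = 41.
det = 339.
disc = trace^2 - 4*det = 1681 - 4*339 = 325.
sqrt(325) ≈ 18.027756.
lam_min = (41 - sqrt(325))/2 ≈ (41 - 18.027756)/2 = 11.486122 ≈ 11.4861.

11.4861


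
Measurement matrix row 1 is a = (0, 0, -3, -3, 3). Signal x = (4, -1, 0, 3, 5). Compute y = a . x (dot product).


Non-zero terms: ['0*4', '0*-1', '-3*3', '3*5']
Products: [0, 0, -9, 15]
y = sum = 6.

6


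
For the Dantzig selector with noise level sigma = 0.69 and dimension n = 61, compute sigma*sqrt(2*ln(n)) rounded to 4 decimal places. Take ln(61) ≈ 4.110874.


ln(61) ≈ 4.110874.
2*ln(n) ≈ 8.221748.
sqrt(2*ln(n)) ≈ sqrt(8.221748) ≈ 2.867359.
threshold ≈ 0.69*2.867359 = 1.97847771 ≈ 1.9785.

1.9785


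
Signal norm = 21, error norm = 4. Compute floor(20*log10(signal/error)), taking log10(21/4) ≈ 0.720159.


||x||/||e|| = 21/4.
log10(21/4) ≈ 0.720159.
20*log10(||x||/||e||) ≈ 20*0.720159 = 14.40318.
floor(14.40318) = 14.

14


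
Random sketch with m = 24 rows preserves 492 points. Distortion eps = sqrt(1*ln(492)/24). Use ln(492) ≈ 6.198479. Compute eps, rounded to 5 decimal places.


ln(492) ≈ 6.198479.
1*ln(N)/m ≈ 1*6.198479/24 ≈ 0.25826996.
eps = sqrt(0.25826996) ≈ 0.5082027 ≈ 0.50820.

0.50820


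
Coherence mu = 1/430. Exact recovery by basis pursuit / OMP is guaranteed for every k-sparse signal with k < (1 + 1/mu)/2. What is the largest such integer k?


1/mu = 430.
1 + 1/mu = 431.
(1 + 1/mu)/2 = 215.5 is not an integer, so k_max = floor(215.5) = 215.

215


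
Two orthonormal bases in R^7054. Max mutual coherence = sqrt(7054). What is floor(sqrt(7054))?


83^2 = 6889 <= 7054 < 7056 = 84^2, so 83 <= sqrt(7054) < 84.
floor(sqrt(7054)) = 83.

83


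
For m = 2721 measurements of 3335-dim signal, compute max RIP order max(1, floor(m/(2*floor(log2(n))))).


floor(log2(3335)) = 11.
2*11 = 22.
m/(2*floor(log2(n))) = 2721/22 ≈ 123.6818.
floor = 123.
k = max(1, 123) = 123.

123


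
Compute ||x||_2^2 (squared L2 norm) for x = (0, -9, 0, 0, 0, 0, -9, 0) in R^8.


Non-zero entries: [(1, -9), (6, -9)]
Squares: [81, 81]
||x||_2^2 = sum = 162.

162


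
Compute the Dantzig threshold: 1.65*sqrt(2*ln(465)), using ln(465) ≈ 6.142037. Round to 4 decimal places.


ln(465) ≈ 6.142037.
2*ln(n) ≈ 12.284074.
sqrt(2*ln(n)) ≈ sqrt(12.284074) ≈ 3.504864.
threshold ≈ 1.65*3.504864 = 5.7830256 ≈ 5.7830.

5.7830


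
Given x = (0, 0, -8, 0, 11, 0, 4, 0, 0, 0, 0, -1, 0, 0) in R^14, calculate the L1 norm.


Non-zero entries: [(2, -8), (4, 11), (6, 4), (11, -1)]
Absolute values: [8, 11, 4, 1]
||x||_1 = sum = 24.

24


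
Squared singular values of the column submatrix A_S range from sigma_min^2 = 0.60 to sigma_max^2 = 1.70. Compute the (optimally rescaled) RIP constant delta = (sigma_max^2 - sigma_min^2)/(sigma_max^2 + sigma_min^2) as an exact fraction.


lambda_max - lambda_min = 1.70 - 0.60 = 1.10.
lambda_max + lambda_min = 1.70 + 0.60 = 2.30.
delta = 1.10/2.30 = 110/230 = 11/23.

11/23


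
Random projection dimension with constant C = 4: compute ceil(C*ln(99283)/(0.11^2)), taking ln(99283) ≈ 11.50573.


ln(99283) ≈ 11.50573.
eps^2 = 0.11^2 = 0.0121.
C*ln(N)/eps^2 ≈ 4*11.50573/0.0121 ≈ 3803.5471.
m = ceil(3803.5471) = 3804.

3804


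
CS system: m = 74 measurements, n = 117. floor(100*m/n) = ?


100*m/n = 100*74/117 ≈ 63.2479.
floor = 63.

63


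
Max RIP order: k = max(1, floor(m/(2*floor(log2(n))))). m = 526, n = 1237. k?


floor(log2(1237)) = 10.
2*10 = 20.
m/(2*floor(log2(n))) = 526/20 ≈ 26.3.
floor = 26.
k = max(1, 26) = 26.

26


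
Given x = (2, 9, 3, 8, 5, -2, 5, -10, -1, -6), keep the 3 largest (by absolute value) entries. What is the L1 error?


Sorted |x_i| descending: [10, 9, 8, 6, 5, 5, 3, 2, 2, 1]
Keep top 3: [10, 9, 8]
Tail entries: [6, 5, 5, 3, 2, 2, 1]
L1 error = sum of tail = 24.

24


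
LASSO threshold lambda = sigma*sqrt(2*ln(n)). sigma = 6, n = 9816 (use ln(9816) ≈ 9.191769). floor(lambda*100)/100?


ln(9816) ≈ 9.191769.
2*ln(n) ≈ 18.383538.
sqrt(2*ln(n)) ≈ sqrt(18.383538) ≈ 4.287603.
lambda ≈ 6*4.287603 = 25.725618.
floor(lambda*100)/100 = 25.72.

25.72


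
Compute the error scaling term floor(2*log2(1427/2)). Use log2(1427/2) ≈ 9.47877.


log2(n/k) = log2(1427/2) ≈ 9.47877.
k*log2(n/k) ≈ 2*9.47877 = 18.95754.
floor(18.95754) = 18.

18


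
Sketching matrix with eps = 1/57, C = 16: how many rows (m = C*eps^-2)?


1/eps = 57.
(1/eps)^2 = 3249.
m = 16*3249 = 51984.

51984


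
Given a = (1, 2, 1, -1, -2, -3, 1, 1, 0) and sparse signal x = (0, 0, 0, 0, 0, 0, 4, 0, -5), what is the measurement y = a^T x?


Non-zero terms: ['1*4', '0*-5']
Products: [4, 0]
y = sum = 4.

4


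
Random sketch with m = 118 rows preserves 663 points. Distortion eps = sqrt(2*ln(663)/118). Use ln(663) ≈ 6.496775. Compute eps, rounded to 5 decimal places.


ln(663) ≈ 6.496775.
2*ln(N)/m ≈ 2*6.496775/118 ≈ 0.11011483.
eps = sqrt(0.11011483) ≈ 0.3318355 ≈ 0.33184.

0.33184


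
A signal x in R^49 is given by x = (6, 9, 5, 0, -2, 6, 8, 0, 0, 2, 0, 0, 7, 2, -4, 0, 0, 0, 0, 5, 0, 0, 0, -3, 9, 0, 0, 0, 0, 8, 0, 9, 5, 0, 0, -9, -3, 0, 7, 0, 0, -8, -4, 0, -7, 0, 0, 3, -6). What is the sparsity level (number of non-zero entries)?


Non-zero positions: [0, 1, 2, 4, 5, 6, 9, 12, 13, 14, 19, 23, 24, 29, 31, 32, 35, 36, 38, 41, 42, 44, 47, 48].
Sparsity = 24.

24


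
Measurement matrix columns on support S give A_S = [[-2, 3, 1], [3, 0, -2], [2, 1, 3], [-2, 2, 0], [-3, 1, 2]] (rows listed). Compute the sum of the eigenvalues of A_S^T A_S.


Sum of eigenvalues of A_S^T A_S = trace(A_S^T A_S) = sum of squared column norms of A_S.
A_S^T A_S diagonal: [30, 15, 18].
trace = 30 + 15 + 18 = 63.

63


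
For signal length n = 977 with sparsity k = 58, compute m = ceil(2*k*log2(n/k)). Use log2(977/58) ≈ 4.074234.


log2(n/k) = log2(977/58) ≈ 4.074234.
2*k*log2(n/k) ≈ 2*58*4.074234 = 472.611144.
m = ceil(472.611144) = 473.

473


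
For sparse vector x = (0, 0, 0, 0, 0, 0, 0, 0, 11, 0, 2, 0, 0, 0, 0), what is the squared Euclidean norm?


Non-zero entries: [(8, 11), (10, 2)]
Squares: [121, 4]
||x||_2^2 = sum = 125.

125


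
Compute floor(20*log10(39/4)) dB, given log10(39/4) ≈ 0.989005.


||x||/||e|| = 39/4.
log10(39/4) ≈ 0.989005.
20*log10(||x||/||e||) ≈ 20*0.989005 = 19.7801.
floor(19.7801) = 19.

19


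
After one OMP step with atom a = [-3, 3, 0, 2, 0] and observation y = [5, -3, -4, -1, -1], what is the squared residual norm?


a^T a = 22.
a^T y = -26.
coeff = -26/22 = -13/11.
||r||^2 = 234/11.

234/11


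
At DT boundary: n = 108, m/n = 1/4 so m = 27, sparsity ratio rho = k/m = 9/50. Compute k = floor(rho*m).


m = 1/4*108 = 27.
rho = 9/50.
rho*m = 9/50*27 = 4.86.
k = floor(4.86) = 4.

4


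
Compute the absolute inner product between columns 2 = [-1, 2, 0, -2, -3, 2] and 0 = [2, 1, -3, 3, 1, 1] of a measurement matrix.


Inner product: -1*2 + 2*1 + 0*-3 + -2*3 + -3*1 + 2*1
Products: [-2, 2, 0, -6, -3, 2]
Sum = -7.
|dot| = 7.

7


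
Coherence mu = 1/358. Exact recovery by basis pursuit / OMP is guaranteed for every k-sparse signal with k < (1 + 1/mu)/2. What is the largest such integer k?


1/mu = 358.
1 + 1/mu = 359.
(1 + 1/mu)/2 = 179.5 is not an integer, so k_max = floor(179.5) = 179.

179


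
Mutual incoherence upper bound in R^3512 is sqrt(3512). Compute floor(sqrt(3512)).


59^2 = 3481 <= 3512 < 3600 = 60^2, so 59 <= sqrt(3512) < 60.
floor(sqrt(3512)) = 59.

59


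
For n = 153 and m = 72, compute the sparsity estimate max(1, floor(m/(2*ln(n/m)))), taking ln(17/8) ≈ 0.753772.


n/m = 153/72 = 17/8.
ln(n/m) ≈ 0.753772.
2*ln(n/m) ≈ 1.507544.
m/(2*ln(n/m)) ≈ 72/1.507544 ≈ 47.7598.
floor = 47.
k_max = max(1, 47) = 47.

47


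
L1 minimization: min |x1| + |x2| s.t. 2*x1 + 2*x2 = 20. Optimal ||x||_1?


Axis intercepts:
  x1 = 10, x2 = 0: L1 = 10
  x1 = 0, x2 = 10: L1 = 10
x* = (10, 0)
||x*||_1 = 10.

10


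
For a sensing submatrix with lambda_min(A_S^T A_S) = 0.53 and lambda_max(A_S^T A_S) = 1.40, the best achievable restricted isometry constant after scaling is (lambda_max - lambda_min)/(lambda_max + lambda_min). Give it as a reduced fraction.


lambda_max - lambda_min = 1.40 - 0.53 = 0.87.
lambda_max + lambda_min = 1.40 + 0.53 = 1.93.
delta = 0.87/1.93 = 87/193.

87/193


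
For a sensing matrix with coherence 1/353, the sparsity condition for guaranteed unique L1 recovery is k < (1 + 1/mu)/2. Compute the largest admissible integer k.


1/mu = 353.
1 + 1/mu = 354.
(1 + 1/mu)/2 = 177 is an integer and the inequality is strict, so k_max = 177 - 1 = 176.

176


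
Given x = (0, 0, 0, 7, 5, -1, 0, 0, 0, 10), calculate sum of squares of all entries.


Non-zero entries: [(3, 7), (4, 5), (5, -1), (9, 10)]
Squares: [49, 25, 1, 100]
||x||_2^2 = sum = 175.

175


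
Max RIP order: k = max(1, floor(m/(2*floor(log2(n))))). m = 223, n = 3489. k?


floor(log2(3489)) = 11.
2*11 = 22.
m/(2*floor(log2(n))) = 223/22 ≈ 10.1364.
floor = 10.
k = max(1, 10) = 10.

10


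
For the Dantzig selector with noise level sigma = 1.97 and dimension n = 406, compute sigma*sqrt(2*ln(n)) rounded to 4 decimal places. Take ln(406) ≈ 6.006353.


ln(406) ≈ 6.006353.
2*ln(n) ≈ 12.012706.
sqrt(2*ln(n)) ≈ sqrt(12.012706) ≈ 3.465935.
threshold ≈ 1.97*3.465935 = 6.82789195 ≈ 6.8279.

6.8279


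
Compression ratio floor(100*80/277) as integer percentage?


100*m/n = 100*80/277 ≈ 28.8809.
floor = 28.

28


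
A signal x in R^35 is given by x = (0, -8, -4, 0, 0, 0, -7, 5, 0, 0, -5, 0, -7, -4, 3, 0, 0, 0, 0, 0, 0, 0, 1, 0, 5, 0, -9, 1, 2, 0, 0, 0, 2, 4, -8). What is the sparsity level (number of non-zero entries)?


Non-zero positions: [1, 2, 6, 7, 10, 12, 13, 14, 22, 24, 26, 27, 28, 32, 33, 34].
Sparsity = 16.

16


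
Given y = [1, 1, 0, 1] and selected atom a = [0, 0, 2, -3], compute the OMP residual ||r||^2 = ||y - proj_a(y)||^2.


a^T a = 13.
a^T y = -3.
coeff = -3/13 = -3/13.
||r||^2 = 30/13.

30/13


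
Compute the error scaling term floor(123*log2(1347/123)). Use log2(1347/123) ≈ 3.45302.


log2(n/k) = log2(1347/123) ≈ 3.45302.
k*log2(n/k) ≈ 123*3.45302 = 424.72146.
floor(424.72146) = 424.

424


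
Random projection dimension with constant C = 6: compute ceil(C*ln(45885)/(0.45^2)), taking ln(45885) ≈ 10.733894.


ln(45885) ≈ 10.733894.
eps^2 = 0.45^2 = 0.2025.
C*ln(N)/eps^2 ≈ 6*10.733894/0.2025 ≈ 318.0413.
m = ceil(318.0413) = 319.

319


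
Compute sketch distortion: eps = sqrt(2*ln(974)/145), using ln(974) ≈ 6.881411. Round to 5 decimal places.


ln(974) ≈ 6.881411.
2*ln(N)/m ≈ 2*6.881411/145 ≈ 0.09491601.
eps = sqrt(0.09491601) ≈ 0.3080844 ≈ 0.30808.

0.30808


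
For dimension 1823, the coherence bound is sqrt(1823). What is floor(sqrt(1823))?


42^2 = 1764 <= 1823 < 1849 = 43^2, so 42 <= sqrt(1823) < 43.
floor(sqrt(1823)) = 42.

42


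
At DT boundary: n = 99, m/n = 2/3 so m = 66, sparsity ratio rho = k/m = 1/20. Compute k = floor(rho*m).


m = 2/3*99 = 66.
rho = 1/20.
rho*m = 1/20*66 = 3.3.
k = floor(3.3) = 3.

3


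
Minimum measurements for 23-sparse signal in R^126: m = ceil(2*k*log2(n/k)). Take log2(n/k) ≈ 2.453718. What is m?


log2(n/k) = log2(126/23) ≈ 2.453718.
2*k*log2(n/k) ≈ 2*23*2.453718 = 112.871028.
m = ceil(112.871028) = 113.

113


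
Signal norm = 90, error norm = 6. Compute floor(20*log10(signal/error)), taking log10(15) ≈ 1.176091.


||x||/||e|| = 90/6 = 15.
log10(15) ≈ 1.176091.
20*log10(||x||/||e||) ≈ 20*1.176091 = 23.52182.
floor(23.52182) = 23.

23


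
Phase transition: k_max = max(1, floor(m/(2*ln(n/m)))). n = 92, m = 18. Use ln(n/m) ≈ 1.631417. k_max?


n/m = 92/18 = 46/9.
ln(n/m) ≈ 1.631417.
2*ln(n/m) ≈ 3.262834.
m/(2*ln(n/m)) ≈ 18/3.262834 ≈ 5.5167.
floor = 5.
k_max = max(1, 5) = 5.

5


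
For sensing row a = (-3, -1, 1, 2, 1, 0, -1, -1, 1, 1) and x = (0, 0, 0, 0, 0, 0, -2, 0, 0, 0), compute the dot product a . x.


Non-zero terms: ['-1*-2']
Products: [2]
y = sum = 2.

2


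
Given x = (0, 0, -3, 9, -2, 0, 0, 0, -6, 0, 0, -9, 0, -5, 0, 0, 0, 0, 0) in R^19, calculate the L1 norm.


Non-zero entries: [(2, -3), (3, 9), (4, -2), (8, -6), (11, -9), (13, -5)]
Absolute values: [3, 9, 2, 6, 9, 5]
||x||_1 = sum = 34.

34


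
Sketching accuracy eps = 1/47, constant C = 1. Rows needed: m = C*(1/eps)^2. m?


1/eps = 47.
(1/eps)^2 = 2209.
m = 1*2209 = 2209.

2209


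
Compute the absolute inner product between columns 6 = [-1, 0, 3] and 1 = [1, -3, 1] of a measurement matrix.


Inner product: -1*1 + 0*-3 + 3*1
Products: [-1, 0, 3]
Sum = 2.
|dot| = 2.

2


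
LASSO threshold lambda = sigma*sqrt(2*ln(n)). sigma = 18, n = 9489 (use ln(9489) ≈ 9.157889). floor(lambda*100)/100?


ln(9489) ≈ 9.157889.
2*ln(n) ≈ 18.315778.
sqrt(2*ln(n)) ≈ sqrt(18.315778) ≈ 4.279694.
lambda ≈ 18*4.279694 = 77.034492.
floor(lambda*100)/100 = 77.03.

77.03


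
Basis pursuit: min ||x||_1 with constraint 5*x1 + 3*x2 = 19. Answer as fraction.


Axis intercepts:
  x1 = 19/5, x2 = 0: L1 = 19/5
  x1 = 0, x2 = 19/3: L1 = 19/3
x* = (19/5, 0)
||x*||_1 = 19/5.

19/5


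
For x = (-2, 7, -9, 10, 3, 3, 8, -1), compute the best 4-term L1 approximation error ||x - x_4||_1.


Sorted |x_i| descending: [10, 9, 8, 7, 3, 3, 2, 1]
Keep top 4: [10, 9, 8, 7]
Tail entries: [3, 3, 2, 1]
L1 error = sum of tail = 9.

9


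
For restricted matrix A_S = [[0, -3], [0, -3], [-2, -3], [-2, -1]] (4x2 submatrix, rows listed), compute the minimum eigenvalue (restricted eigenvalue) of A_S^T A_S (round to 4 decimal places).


A_S^T A_S = [[8, 8], [8, 28]].
trace = 36.
det = 160.
disc = trace^2 - 4*det = 1296 - 4*160 = 656.
sqrt(656) ≈ 25.612497.
lam_min = (36 - sqrt(656))/2 ≈ (36 - 25.612497)/2 = 5.1937515 ≈ 5.1938.

5.1938


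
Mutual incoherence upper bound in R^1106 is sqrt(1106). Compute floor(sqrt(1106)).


33^2 = 1089 <= 1106 < 1156 = 34^2, so 33 <= sqrt(1106) < 34.
floor(sqrt(1106)) = 33.

33


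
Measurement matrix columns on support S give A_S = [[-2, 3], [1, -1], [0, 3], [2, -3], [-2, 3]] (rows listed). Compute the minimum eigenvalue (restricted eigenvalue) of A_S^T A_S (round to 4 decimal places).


A_S^T A_S = [[13, -19], [-19, 37]].
trace = 50.
det = 120.
disc = trace^2 - 4*det = 2500 - 4*120 = 2020.
sqrt(2020) ≈ 44.944410.
lam_min = (50 - sqrt(2020))/2 ≈ (50 - 44.944410)/2 = 2.527795 ≈ 2.5278.

2.5278


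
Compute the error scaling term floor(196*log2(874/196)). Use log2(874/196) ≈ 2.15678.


log2(n/k) = log2(874/196) ≈ 2.15678.
k*log2(n/k) ≈ 196*2.15678 = 422.72888.
floor(422.72888) = 422.

422


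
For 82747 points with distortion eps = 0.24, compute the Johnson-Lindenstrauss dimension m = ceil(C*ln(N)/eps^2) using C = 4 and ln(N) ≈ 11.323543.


ln(82747) ≈ 11.323543.
eps^2 = 0.24^2 = 0.0576.
C*ln(N)/eps^2 ≈ 4*11.323543/0.0576 ≈ 786.3572.
m = ceil(786.3572) = 787.

787


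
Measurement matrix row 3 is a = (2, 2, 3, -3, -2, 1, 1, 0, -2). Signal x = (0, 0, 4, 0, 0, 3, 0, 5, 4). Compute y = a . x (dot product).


Non-zero terms: ['3*4', '1*3', '0*5', '-2*4']
Products: [12, 3, 0, -8]
y = sum = 7.

7


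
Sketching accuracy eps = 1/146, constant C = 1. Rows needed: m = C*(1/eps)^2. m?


1/eps = 146.
(1/eps)^2 = 21316.
m = 1*21316 = 21316.

21316


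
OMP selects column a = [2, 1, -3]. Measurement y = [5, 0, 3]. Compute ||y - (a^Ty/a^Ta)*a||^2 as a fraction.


a^T a = 14.
a^T y = 1.
coeff = 1/14 = 1/14.
||r||^2 = 475/14.

475/14


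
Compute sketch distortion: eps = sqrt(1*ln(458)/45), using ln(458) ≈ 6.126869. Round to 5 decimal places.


ln(458) ≈ 6.126869.
1*ln(N)/m ≈ 1*6.126869/45 ≈ 0.13615264.
eps = sqrt(0.13615264) ≈ 0.3689887 ≈ 0.36899.

0.36899


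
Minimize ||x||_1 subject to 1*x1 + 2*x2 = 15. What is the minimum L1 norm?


Axis intercepts:
  x1 = 15, x2 = 0: L1 = 15
  x1 = 0, x2 = 15/2: L1 = 15/2
x* = (0, 15/2)
||x*||_1 = 15/2.

15/2


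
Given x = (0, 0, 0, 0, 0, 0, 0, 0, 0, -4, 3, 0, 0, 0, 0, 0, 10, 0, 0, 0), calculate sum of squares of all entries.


Non-zero entries: [(9, -4), (10, 3), (16, 10)]
Squares: [16, 9, 100]
||x||_2^2 = sum = 125.

125


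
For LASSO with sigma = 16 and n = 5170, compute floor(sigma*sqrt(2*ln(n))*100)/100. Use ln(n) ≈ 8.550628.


ln(5170) ≈ 8.550628.
2*ln(n) ≈ 17.101256.
sqrt(2*ln(n)) ≈ sqrt(17.101256) ≈ 4.135366.
lambda ≈ 16*4.135366 = 66.165856.
floor(lambda*100)/100 = 66.16.

66.16


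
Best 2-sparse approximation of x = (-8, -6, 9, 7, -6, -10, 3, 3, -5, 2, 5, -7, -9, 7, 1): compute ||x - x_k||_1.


Sorted |x_i| descending: [10, 9, 9, 8, 7, 7, 7, 6, 6, 5, 5, 3, 3, 2, 1]
Keep top 2: [10, 9]
Tail entries: [9, 8, 7, 7, 7, 6, 6, 5, 5, 3, 3, 2, 1]
L1 error = sum of tail = 69.

69


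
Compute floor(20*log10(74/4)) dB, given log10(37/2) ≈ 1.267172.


||x||/||e|| = 74/4 = 37/2.
log10(37/2) ≈ 1.267172.
20*log10(||x||/||e||) ≈ 20*1.267172 = 25.34344.
floor(25.34344) = 25.

25


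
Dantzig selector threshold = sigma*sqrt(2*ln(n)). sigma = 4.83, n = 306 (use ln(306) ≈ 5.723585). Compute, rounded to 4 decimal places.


ln(306) ≈ 5.723585.
2*ln(n) ≈ 11.44717.
sqrt(2*ln(n)) ≈ sqrt(11.44717) ≈ 3.383367.
threshold ≈ 4.83*3.383367 = 16.34166261 ≈ 16.3417.

16.3417


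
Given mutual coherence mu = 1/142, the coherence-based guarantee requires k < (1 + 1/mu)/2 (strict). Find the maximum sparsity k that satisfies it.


1/mu = 142.
1 + 1/mu = 143.
(1 + 1/mu)/2 = 71.5 is not an integer, so k_max = floor(71.5) = 71.

71


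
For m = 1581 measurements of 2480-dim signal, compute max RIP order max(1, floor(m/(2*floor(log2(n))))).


floor(log2(2480)) = 11.
2*11 = 22.
m/(2*floor(log2(n))) = 1581/22 ≈ 71.8636.
floor = 71.
k = max(1, 71) = 71.

71


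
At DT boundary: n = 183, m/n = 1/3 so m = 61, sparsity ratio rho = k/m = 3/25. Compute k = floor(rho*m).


m = 1/3*183 = 61.
rho = 3/25.
rho*m = 3/25*61 = 7.32.
k = floor(7.32) = 7.

7


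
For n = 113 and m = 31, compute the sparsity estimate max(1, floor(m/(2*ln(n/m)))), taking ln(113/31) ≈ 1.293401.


n/m = 113/31.
ln(n/m) ≈ 1.293401.
2*ln(n/m) ≈ 2.586802.
m/(2*ln(n/m)) ≈ 31/2.586802 ≈ 11.9839.
floor = 11.
k_max = max(1, 11) = 11.

11


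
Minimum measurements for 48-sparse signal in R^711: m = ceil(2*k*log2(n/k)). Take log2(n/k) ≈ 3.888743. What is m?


log2(n/k) = log2(711/48) ≈ 3.888743.
2*k*log2(n/k) ≈ 2*48*3.888743 = 373.319328.
m = ceil(373.319328) = 374.

374


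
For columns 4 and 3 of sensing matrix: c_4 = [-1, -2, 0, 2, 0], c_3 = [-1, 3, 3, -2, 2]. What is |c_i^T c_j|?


Inner product: -1*-1 + -2*3 + 0*3 + 2*-2 + 0*2
Products: [1, -6, 0, -4, 0]
Sum = -9.
|dot| = 9.

9


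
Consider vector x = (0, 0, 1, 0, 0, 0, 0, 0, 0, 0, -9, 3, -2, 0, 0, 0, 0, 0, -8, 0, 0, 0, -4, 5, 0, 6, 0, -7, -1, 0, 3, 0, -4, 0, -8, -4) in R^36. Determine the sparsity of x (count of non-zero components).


Non-zero positions: [2, 10, 11, 12, 18, 22, 23, 25, 27, 28, 30, 32, 34, 35].
Sparsity = 14.

14


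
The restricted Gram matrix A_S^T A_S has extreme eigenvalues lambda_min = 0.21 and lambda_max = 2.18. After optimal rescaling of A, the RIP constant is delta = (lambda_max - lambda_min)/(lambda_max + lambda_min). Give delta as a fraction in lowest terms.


lambda_max - lambda_min = 2.18 - 0.21 = 1.97.
lambda_max + lambda_min = 2.18 + 0.21 = 2.39.
delta = 1.97/2.39 = 197/239.

197/239


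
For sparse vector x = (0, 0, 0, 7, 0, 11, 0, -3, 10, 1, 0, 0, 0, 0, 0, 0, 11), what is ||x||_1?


Non-zero entries: [(3, 7), (5, 11), (7, -3), (8, 10), (9, 1), (16, 11)]
Absolute values: [7, 11, 3, 10, 1, 11]
||x||_1 = sum = 43.

43


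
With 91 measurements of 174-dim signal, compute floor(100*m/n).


100*m/n = 100*91/174 ≈ 52.2989.
floor = 52.

52


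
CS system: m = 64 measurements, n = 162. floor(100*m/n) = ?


100*m/n = 100*64/162 ≈ 39.5062.
floor = 39.

39


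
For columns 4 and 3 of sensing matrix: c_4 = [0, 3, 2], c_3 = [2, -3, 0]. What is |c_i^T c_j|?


Inner product: 0*2 + 3*-3 + 2*0
Products: [0, -9, 0]
Sum = -9.
|dot| = 9.

9


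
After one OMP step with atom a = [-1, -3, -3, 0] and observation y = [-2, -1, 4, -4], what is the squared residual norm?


a^T a = 19.
a^T y = -7.
coeff = -7/19 = -7/19.
||r||^2 = 654/19.

654/19


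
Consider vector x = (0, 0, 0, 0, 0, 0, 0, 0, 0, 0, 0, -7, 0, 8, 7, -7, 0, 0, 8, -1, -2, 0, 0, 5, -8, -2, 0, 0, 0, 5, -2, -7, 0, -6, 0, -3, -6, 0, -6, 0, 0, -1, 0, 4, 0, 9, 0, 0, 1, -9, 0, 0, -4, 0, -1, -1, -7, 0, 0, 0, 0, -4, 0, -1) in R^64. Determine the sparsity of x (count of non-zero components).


Non-zero positions: [11, 13, 14, 15, 18, 19, 20, 23, 24, 25, 29, 30, 31, 33, 35, 36, 38, 41, 43, 45, 48, 49, 52, 54, 55, 56, 61, 63].
Sparsity = 28.

28


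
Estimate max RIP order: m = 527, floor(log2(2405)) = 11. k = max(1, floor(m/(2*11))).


floor(log2(2405)) = 11.
2*11 = 22.
m/(2*floor(log2(n))) = 527/22 ≈ 23.9545.
floor = 23.
k = max(1, 23) = 23.

23


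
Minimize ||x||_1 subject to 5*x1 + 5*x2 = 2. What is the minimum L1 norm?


Axis intercepts:
  x1 = 2/5, x2 = 0: L1 = 2/5
  x1 = 0, x2 = 2/5: L1 = 2/5
x* = (2/5, 0)
||x*||_1 = 2/5.

2/5


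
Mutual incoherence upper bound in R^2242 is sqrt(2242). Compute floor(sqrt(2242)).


47^2 = 2209 <= 2242 < 2304 = 48^2, so 47 <= sqrt(2242) < 48.
floor(sqrt(2242)) = 47.

47


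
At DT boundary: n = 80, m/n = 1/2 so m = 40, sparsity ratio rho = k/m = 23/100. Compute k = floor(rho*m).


m = 1/2*80 = 40.
rho = 23/100.
rho*m = 23/100*40 = 9.2.
k = floor(9.2) = 9.

9


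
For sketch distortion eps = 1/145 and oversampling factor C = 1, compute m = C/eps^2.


1/eps = 145.
(1/eps)^2 = 21025.
m = 1*21025 = 21025.

21025
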